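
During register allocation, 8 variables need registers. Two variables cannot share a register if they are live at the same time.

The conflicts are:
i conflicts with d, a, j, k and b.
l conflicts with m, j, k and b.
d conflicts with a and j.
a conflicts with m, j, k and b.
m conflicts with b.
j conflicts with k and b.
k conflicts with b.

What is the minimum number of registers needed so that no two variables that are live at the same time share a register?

5

i, a, j, k, b all conflict with each other, so at least 5 registers are needed.
5 registers suffice: i=5, l=1, d=3, a=1, m=2, j=2, k=4, b=3. Every pair that conflicts lands in different registers.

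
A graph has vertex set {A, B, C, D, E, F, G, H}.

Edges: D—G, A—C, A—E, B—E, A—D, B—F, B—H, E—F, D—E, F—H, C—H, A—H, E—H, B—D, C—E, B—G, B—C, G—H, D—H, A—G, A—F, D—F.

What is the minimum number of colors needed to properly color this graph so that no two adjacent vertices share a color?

5

B, D, E, F, H are mutually adjacent (a clique of size 5), so at least 5 colors are needed.
One proper 5-coloring: A=3, B=3, C=2, D=2, E=4, F=5, G=4, H=1. Every edge joins two different colors.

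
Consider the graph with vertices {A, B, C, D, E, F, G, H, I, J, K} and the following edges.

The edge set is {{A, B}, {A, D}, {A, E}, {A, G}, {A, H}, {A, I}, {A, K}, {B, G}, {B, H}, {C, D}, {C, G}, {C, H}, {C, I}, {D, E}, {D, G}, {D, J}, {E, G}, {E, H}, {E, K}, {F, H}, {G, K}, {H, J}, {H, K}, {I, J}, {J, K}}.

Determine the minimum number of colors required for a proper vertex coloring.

A, D, E, G form a clique, so at least 4 colors are needed.
4 colors suffice: color red → {A, C, F, J}; color blue → {G, H, I}; color green → {B, D, K}; color yellow → {E}. Each edge has distinct colors on its endpoints.

4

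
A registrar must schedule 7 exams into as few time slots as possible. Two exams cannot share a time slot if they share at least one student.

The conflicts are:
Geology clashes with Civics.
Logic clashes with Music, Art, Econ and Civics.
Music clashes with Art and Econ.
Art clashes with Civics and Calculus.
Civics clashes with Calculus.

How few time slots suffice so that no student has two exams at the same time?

Art, Civics, Calculus pairwise conflict, so at least 3 time slots are needed.
3 time slots suffice: time slot 1 → {Music, Civics}; time slot 2 → {Geology, Logic, Calculus}; time slot 3 → {Art, Econ}. Every pair that conflicts lands in different time slots.

3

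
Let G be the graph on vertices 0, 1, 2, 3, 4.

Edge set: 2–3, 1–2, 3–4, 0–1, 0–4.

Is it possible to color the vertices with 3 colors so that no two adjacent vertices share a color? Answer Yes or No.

Yes

The chromatic number is 3. The cycle 0-4-3-2-1-0 has odd length 5, so it cannot be 2-colored; at least 3 colors are needed.
3 colors suffice: color red → {1, 3}; color blue → {2, 4}; color green → {0}.
That is already a proper 3-coloring.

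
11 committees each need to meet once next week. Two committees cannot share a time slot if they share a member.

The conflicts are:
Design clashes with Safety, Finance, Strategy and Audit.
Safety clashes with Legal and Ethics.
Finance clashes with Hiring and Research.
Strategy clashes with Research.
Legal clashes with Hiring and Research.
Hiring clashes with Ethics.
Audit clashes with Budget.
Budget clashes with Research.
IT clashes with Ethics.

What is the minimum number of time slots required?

The cycle Hiring-Ethics-Safety-Design-Finance-Hiring has odd length 5, so it cannot be 2-colored; at least 3 time slots are needed.
Using 3 time slots: Design=1, Safety=2, Finance=3, Strategy=2, Legal=3, Hiring=2, Audit=2, Budget=3, IT=2, Research=1, Ethics=1. Each listed conflict is separated.

3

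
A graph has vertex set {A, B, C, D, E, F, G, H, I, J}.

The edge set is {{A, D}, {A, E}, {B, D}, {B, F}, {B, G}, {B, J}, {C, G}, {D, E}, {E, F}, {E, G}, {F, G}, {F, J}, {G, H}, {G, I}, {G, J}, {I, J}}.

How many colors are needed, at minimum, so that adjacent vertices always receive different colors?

B, F, G, J form a clique, so at least 4 colors are needed.
One proper 4-coloring: A=green, B=blue, C=blue, D=red, E=blue, F=green, G=red, H=blue, I=blue, J=yellow. Each edge has distinct colors on its endpoints.

4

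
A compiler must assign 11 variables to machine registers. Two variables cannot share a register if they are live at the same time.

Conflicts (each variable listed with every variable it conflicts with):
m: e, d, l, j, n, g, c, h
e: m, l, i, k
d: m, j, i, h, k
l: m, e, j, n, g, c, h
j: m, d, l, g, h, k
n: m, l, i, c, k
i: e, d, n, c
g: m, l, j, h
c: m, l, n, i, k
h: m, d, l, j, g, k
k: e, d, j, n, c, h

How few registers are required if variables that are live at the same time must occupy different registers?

m, l, j, g, h all conflict with each other, so at least 5 registers are needed.
5 registers suffice: m=1, e=3, d=2, l=2, j=3, n=4, i=1, g=5, c=3, h=4, k=1. Each listed conflict is separated.

5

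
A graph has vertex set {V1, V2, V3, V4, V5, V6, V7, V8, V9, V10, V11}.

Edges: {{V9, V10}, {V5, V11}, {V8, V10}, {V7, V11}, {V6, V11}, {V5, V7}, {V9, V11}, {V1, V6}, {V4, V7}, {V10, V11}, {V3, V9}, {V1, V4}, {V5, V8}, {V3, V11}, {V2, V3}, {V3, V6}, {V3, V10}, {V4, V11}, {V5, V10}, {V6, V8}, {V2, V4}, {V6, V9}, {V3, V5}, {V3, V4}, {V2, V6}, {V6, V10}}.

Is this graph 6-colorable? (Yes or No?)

Yes

The chromatic number is 5. V3, V6, V9, V10, V11 are mutually adjacent (a clique of size 5), so at least 5 colors are needed.
5 colors suffice: color 1 → {V4, V5, V6}; color 2 → {V1, V3, V7, V8}; color 3 → {V2, V11}; color 4 → {V10}; color 5 → {V9}.
Since 6 ≥ 5, a proper 6-coloring certainly exists.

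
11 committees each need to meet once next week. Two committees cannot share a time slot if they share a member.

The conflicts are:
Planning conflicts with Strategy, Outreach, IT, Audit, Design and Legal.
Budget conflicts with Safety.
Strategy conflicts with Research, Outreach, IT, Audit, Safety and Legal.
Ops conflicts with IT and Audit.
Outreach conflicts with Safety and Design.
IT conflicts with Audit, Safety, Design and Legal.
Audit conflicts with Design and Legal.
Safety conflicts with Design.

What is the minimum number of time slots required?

Planning, Strategy, IT, Audit, Legal all conflict with each other, so at least 5 time slots are needed.
Using 5 time slots: Planning=4, Budget=1, Strategy=2, Ops=2, Research=1, Outreach=1, IT=1, Audit=3, Safety=3, Design=2, Legal=5. No two conflicting committees share a time slot.

5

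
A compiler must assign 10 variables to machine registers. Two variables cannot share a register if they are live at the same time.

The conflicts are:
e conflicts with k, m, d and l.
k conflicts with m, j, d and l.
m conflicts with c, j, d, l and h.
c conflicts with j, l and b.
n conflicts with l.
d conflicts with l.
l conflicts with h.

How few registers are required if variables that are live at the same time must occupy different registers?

e, k, m, d, l pairwise conflict, so at least 5 registers are needed.
A valid assignment using 5 registers: e=4, k=3, m=2, c=3, j=1, n=2, d=5, l=1, b=1, h=3. No two conflicting variables share a register.

5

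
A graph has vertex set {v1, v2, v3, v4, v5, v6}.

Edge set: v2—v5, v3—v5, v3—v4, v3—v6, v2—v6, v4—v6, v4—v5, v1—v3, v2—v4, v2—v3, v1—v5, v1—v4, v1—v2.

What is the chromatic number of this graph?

5

v1, v2, v3, v4, v5 form a clique, so at least 5 colors are needed.
A valid assignment using 5 colors: v1=5, v2=1, v3=2, v4=3, v5=4, v6=4. No two adjacent vertices share a color.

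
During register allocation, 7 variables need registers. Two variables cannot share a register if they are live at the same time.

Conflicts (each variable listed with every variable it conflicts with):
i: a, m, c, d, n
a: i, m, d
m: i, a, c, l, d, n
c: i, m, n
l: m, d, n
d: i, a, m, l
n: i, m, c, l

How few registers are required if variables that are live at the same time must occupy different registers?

4

i, a, m, d pairwise conflict, so at least 4 registers are needed.
4 registers suffice: register 1 → {m}; register 2 → {i, l}; register 3 → {d, n}; register 4 → {a, c}. Each listed conflict is separated.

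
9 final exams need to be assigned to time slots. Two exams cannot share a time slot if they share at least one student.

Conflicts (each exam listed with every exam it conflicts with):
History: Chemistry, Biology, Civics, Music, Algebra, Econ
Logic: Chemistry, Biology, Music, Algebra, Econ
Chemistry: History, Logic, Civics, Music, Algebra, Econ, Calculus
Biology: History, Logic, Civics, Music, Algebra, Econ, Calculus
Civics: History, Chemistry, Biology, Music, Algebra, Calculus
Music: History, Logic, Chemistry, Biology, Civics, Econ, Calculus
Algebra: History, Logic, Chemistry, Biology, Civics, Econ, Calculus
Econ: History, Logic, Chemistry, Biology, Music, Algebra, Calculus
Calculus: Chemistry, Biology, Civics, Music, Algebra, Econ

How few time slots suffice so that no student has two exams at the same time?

4

Chemistry, Civics, Music, Calculus pairwise conflict, so at least 4 time slots are needed.
4 time slots suffice: time slot 1 → {Music, Algebra}; time slot 2 → {Chemistry, Biology}; time slot 3 → {Civics, Econ}; time slot 4 → {History, Logic, Calculus}. No two conflicting exams share a time slot.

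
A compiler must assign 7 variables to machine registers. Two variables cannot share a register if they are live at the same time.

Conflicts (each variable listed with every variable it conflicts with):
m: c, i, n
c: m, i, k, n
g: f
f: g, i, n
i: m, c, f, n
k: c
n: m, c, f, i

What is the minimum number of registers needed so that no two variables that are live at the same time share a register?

m, c, i, n all conflict with each other, so at least 4 registers are needed.
4 registers suffice: register 1 → {g, k, n}; register 2 → {c, f}; register 3 → {i}; register 4 → {m}. No two conflicting variables share a register.

4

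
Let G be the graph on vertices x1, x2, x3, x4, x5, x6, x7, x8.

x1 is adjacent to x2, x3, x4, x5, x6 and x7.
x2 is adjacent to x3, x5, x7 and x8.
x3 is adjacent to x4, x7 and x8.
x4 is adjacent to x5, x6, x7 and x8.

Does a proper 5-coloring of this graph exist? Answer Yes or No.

The chromatic number is 4. x1, x2, x3, x7 form a clique, so at least 4 colors are needed.
One proper 4-coloring: x1=1, x2=2, x3=3, x4=2, x5=3, x6=3, x7=4, x8=1.
Since 5 ≥ 4, a proper 5-coloring certainly exists.

Yes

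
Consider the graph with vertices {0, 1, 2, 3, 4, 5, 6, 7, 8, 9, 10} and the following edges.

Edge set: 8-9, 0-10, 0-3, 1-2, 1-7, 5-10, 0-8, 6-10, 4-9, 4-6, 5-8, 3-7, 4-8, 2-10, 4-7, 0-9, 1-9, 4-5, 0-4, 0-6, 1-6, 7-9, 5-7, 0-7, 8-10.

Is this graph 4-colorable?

The chromatic number is 4. 0, 4, 8, 9 form a clique, so at least 4 colors are needed.
4 colors suffice: 0=red, 1=red, 2=green, 3=blue, 4=blue, 5=red, 6=green, 7=green, 8=green, 9=yellow, 10=blue.
That is already a proper 4-coloring.

Yes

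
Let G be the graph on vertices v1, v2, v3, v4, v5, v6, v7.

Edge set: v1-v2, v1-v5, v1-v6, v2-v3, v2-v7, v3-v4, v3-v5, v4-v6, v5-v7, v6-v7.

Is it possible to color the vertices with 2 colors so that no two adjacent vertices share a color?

No

The cycle v5-v7-v6-v4-v3-v5 has odd length 5, so it cannot be 2-colored; at least 3 colors are needed.
So 2 colors are not enough.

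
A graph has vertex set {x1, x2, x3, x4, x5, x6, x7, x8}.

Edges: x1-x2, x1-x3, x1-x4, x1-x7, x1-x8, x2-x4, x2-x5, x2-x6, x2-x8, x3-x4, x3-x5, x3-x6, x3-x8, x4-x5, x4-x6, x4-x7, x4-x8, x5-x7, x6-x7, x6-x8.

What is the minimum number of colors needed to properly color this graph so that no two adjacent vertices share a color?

4

x2, x4, x6, x8 are pairwise adjacent (a clique of size 4), so at least 4 colors are needed.
4 colors suffice: color 1 → {x4}; color 2 → {x5, x8}; color 3 → {x2, x3, x7}; color 4 → {x1, x6}. Each edge has distinct colors on its endpoints.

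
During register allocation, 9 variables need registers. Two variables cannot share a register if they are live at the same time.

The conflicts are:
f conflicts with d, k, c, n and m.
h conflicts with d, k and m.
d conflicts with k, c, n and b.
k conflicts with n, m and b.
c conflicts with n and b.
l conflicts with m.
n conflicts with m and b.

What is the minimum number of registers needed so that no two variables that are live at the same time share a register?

f, k, n, m all conflict with each other, so at least 4 registers are needed.
4 registers suffice: f=4, h=2, d=3, k=1, c=1, l=1, n=2, m=3, b=4. No two conflicting variables share a register.

4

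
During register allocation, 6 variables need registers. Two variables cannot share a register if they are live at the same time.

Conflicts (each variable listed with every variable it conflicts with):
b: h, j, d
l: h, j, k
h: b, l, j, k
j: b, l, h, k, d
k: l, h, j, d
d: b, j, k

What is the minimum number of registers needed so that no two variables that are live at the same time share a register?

4

l, h, j, k all conflict with each other, so at least 4 registers are needed.
4 registers suffice: b=3, l=4, h=2, j=1, k=3, d=2. Each listed conflict is separated.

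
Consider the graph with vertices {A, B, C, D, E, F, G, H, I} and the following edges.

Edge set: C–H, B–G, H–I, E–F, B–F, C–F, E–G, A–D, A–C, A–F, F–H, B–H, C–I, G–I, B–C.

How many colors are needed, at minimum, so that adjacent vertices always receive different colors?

4

B, C, F, H are pairwise adjacent (a clique of size 4), so at least 4 colors are needed.
4 colors suffice: color 1 → {D, F, G}; color 2 → {C, E}; color 3 → {A, B, I}; color 4 → {H}. No two adjacent vertices share a color.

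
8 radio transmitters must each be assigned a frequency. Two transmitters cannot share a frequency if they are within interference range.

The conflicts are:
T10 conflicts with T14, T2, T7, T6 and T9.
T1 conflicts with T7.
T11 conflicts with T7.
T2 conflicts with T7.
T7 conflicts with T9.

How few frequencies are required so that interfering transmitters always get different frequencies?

T10, T2, T7 all conflict with each other, so at least 3 frequencies are needed.
3 frequencies suffice: T10=2, T1=2, T14=1, T11=2, T2=3, T7=1, T6=1, T9=3. Each listed conflict is separated.

3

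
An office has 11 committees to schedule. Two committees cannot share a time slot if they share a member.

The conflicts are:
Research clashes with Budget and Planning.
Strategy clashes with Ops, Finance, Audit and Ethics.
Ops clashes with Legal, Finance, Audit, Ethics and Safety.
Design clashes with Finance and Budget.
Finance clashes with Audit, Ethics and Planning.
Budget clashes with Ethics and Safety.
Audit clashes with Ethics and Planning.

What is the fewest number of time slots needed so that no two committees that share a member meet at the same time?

Strategy, Ops, Finance, Audit, Ethics all conflict with each other, so at least 5 time slots are needed.
5 time slots suffice: Research=3, Strategy=5, Ops=2, Design=2, Legal=1, Finance=1, Budget=1, Audit=4, Ethics=3, Safety=3, Planning=2. Each listed conflict is separated.

5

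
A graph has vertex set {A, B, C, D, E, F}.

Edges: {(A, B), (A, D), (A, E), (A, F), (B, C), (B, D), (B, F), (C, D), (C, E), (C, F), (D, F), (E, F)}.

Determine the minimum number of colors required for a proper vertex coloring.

B, C, D, F are pairwise adjacent (a clique of size 4), so at least 4 colors are needed.
One proper 4-coloring: A=green, B=blue, C=green, D=yellow, E=blue, F=red. No two adjacent vertices share a color.

4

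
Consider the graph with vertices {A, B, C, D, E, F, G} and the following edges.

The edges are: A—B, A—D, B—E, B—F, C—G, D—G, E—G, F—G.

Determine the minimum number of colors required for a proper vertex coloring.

3

The cycle G-F-B-A-D-G has odd length 5, so it cannot be 2-colored; at least 3 colors are needed.
3 colors suffice: color 1 → {B, G}; color 2 → {C, D, E, F}; color 3 → {A}. Every edge joins two different colors.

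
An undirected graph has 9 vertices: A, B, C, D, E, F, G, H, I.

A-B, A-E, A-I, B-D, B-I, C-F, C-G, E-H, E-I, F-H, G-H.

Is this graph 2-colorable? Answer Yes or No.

No

A, B, I are mutually adjacent, so at least 3 colors are needed.
So 2 colors are not enough.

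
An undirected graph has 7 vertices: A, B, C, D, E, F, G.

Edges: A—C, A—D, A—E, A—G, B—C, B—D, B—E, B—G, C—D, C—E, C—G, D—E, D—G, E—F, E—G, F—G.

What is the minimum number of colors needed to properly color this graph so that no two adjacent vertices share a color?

5

B, C, D, E, G are mutually adjacent (a clique of size 5), so at least 5 colors are needed.
5 colors suffice: A=5, B=5, C=3, D=4, E=2, F=3, G=1. No two adjacent vertices share a color.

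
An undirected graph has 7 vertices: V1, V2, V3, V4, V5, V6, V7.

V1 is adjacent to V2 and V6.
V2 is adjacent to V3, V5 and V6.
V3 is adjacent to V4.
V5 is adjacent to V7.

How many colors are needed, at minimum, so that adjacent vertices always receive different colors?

V1, V2, V6 form a triangle, so at least 3 colors are needed.
3 colors suffice: V1=2, V2=1, V3=2, V4=1, V5=2, V6=3, V7=1. Every edge joins two different colors.

3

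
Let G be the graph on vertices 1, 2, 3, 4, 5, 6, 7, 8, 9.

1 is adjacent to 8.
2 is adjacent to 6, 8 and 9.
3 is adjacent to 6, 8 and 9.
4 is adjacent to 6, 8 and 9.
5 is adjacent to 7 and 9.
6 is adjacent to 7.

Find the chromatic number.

The cycle 7-6-4-9-5-7 has odd length 5, so it cannot be 2-colored; at least 3 colors are needed.
3 colors suffice: 1=b, 2=b, 3=b, 4=b, 5=b, 6=a, 7=c, 8=a, 9=a. No two adjacent vertices share a color.

3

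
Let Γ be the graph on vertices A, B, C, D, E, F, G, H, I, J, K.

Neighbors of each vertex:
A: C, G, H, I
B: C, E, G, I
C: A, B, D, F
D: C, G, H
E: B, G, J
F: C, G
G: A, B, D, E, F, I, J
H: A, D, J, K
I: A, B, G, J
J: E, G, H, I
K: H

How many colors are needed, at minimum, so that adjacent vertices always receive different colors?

E, G, J are pairwise adjacent, so at least 3 colors are needed.
3 colors suffice: A=2, B=2, C=1, D=2, E=3, F=2, G=1, H=1, I=3, J=2, K=2. Each edge has distinct colors on its endpoints.

3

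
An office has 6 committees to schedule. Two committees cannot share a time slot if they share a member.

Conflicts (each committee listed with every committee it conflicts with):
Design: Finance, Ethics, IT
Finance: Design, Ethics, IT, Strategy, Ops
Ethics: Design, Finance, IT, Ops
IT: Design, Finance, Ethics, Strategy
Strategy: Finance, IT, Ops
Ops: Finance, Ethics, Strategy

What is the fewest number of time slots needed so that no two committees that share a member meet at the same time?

4

Design, Finance, Ethics, IT are mutually in conflict, so at least 4 time slots are needed.
4 time slots suffice: Design=4, Finance=1, Ethics=3, IT=2, Strategy=3, Ops=2. No two conflicting committees share a time slot.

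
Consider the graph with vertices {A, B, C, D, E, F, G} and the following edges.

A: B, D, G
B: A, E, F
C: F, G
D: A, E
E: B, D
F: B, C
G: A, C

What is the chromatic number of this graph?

The cycle C-F-B-A-G-C has odd length 5, so it cannot be 2-colored; at least 3 colors are needed.
3 colors suffice: color 1 → {B, D, G}; color 2 → {A, E, F}; color 3 → {C}. Every edge joins two different colors.

3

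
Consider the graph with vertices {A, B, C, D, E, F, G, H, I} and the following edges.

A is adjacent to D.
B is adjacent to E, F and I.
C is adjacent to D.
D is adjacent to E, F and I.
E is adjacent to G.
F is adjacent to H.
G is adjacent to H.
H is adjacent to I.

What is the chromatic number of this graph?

The cycle H-I-D-E-G-H has odd length 5, so it cannot be 2-colored; at least 3 colors are needed.
3 colors suffice: color 1 → {B, D, H}; color 2 → {A, C, E, F, I}; color 3 → {G}. No two adjacent vertices share a color.

3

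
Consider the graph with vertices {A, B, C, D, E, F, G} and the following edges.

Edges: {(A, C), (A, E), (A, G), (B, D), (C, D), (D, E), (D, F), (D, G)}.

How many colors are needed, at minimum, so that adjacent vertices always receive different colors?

A and C are adjacent, so at least 2 colors are needed.
2 colors suffice: A=red, B=blue, C=blue, D=red, E=blue, F=blue, G=blue. Each edge has distinct colors on its endpoints.

2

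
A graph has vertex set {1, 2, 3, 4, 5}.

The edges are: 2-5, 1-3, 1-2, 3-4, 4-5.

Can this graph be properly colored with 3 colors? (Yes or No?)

The chromatic number is 3. The cycle 5-4-3-1-2-5 has odd length 5, so it cannot be 2-colored; at least 3 colors are needed.
A valid assignment using 3 colors: 1=blue, 2=green, 3=red, 4=blue, 5=red.
That is already a proper 3-coloring.

Yes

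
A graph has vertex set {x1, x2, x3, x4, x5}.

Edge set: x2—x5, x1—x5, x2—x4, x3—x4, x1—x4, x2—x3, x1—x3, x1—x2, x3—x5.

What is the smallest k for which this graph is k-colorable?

x1, x2, x3, x5 are pairwise adjacent (a clique of size 4), so at least 4 colors are needed.
A valid assignment using 4 colors: x1=1, x2=2, x3=3, x4=4, x5=4. Every edge joins two different colors.

4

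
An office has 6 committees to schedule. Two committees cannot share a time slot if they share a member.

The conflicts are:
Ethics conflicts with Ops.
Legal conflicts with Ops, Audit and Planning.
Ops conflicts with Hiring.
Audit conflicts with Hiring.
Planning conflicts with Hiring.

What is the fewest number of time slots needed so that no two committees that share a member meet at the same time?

2

Audit and Hiring conflict, so at least 2 time slots are needed.
2 time slots suffice: time slot 1 → {Ethics, Legal, Hiring}; time slot 2 → {Ops, Audit, Planning}. Each listed conflict is separated.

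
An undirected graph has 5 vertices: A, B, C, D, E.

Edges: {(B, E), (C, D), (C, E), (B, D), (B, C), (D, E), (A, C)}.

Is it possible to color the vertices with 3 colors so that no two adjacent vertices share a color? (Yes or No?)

No

B, C, D, E are pairwise adjacent (a clique of size 4), so at least 4 colors are needed.
So 3 colors are not enough.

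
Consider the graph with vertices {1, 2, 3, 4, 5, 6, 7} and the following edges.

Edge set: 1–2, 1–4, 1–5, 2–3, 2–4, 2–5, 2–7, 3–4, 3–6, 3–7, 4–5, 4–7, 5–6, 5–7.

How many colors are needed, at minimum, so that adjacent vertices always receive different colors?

4

2, 3, 4, 7 form a clique, so at least 4 colors are needed.
A valid assignment using 4 colors: 1=yellow, 2=blue, 3=green, 4=red, 5=green, 6=red, 7=yellow. No two adjacent vertices share a color.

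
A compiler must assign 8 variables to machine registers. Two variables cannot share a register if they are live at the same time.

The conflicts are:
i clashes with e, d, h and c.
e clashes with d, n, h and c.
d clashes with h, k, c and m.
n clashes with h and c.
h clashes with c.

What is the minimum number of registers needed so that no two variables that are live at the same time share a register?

5

i, e, d, h, c are mutually in conflict, so at least 5 registers are needed.
5 registers suffice: register 1 → {d, n}; register 2 → {h, k, m}; register 3 → {e}; register 4 → {c}; register 5 → {i}. Each listed conflict is separated.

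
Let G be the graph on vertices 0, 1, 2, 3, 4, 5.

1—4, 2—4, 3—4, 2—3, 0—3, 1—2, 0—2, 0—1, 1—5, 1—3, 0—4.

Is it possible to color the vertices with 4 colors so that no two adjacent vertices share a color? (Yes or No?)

0, 1, 2, 3, 4 are mutually adjacent (a clique of size 5), so at least 5 colors are needed.
So 4 colors are not enough.

No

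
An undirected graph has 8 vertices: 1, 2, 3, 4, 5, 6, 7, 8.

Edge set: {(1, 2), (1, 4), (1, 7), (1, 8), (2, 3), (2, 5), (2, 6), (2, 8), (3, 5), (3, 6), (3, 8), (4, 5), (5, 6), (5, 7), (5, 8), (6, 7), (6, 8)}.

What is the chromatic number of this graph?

2, 3, 5, 6, 8 are mutually adjacent (a clique of size 5), so at least 5 colors are needed.
5 colors suffice: color a → {1, 5}; color b → {2, 4, 7}; color c → {8}; color d → {6}; color e → {3}. Each edge has distinct colors on its endpoints.

5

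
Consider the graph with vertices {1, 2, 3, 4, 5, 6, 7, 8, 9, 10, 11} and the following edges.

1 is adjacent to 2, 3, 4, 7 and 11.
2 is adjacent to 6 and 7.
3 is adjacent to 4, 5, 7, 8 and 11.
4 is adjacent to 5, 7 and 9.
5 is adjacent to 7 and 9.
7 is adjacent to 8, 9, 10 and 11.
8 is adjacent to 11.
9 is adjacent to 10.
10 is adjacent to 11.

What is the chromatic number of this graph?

4

4, 5, 7, 9 form a clique, so at least 4 colors are needed.
A valid assignment using 4 colors: 1=d, 2=b, 3=b, 4=c, 5=d, 6=a, 7=a, 8=d, 9=b, 10=d, 11=c. Every edge joins two different colors.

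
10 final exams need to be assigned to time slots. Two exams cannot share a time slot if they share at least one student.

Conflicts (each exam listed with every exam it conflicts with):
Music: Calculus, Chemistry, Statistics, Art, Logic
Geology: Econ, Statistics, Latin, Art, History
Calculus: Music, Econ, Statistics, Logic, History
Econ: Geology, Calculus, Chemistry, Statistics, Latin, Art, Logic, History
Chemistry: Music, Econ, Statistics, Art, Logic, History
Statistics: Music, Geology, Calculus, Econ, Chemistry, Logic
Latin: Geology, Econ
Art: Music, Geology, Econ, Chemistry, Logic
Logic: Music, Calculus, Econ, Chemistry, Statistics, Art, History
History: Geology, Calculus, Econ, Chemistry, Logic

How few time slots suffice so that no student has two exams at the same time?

4

Econ, Chemistry, Statistics, Logic pairwise conflict, so at least 4 time slots are needed.
4 time slots suffice: time slot 1 → {Music, Econ}; time slot 2 → {Geology, Logic}; time slot 3 → {Statistics, Latin, Art, History}; time slot 4 → {Calculus, Chemistry}. Each listed conflict is separated.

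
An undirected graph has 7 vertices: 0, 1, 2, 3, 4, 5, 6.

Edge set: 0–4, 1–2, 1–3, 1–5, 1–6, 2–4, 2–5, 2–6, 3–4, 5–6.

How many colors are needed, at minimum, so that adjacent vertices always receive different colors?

4

1, 2, 5, 6 form a clique, so at least 4 colors are needed.
4 colors suffice: color a → {1, 4}; color b → {0, 2, 3}; color c → {5}; color d → {6}. No two adjacent vertices share a color.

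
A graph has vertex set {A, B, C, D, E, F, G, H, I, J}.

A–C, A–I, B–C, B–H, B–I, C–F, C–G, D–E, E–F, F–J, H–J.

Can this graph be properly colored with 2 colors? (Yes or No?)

The cycle J-H-B-C-F-J has odd length 5, so it cannot be 2-colored; at least 3 colors are needed.
So 2 colors are not enough.

No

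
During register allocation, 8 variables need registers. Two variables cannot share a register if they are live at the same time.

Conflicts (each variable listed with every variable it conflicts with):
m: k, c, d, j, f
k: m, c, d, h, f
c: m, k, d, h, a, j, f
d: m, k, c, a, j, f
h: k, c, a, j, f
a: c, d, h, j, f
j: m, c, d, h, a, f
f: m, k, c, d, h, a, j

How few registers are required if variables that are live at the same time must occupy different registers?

c, h, a, j, f all conflict with each other, so at least 5 registers are needed.
5 registers suffice: register 1 → {c}; register 2 → {f}; register 3 → {k, j}; register 4 → {d, h}; register 5 → {m, a}. Each listed conflict is separated.

5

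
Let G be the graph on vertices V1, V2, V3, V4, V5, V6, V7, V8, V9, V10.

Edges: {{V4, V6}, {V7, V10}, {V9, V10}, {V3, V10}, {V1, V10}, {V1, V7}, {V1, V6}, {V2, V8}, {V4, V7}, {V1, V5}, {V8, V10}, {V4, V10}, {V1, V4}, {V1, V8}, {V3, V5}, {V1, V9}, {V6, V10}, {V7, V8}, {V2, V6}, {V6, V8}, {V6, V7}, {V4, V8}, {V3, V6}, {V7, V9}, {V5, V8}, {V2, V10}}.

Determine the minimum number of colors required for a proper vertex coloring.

V1, V4, V6, V7, V8, V10 are mutually adjacent (a clique of size 6), so at least 6 colors are needed.
6 colors suffice: color 1 → {V5, V10}; color 2 → {V3, V8, V9}; color 3 → {V6}; color 4 → {V1, V2}; color 5 → {V7}; color 6 → {V4}. Every edge joins two different colors.

6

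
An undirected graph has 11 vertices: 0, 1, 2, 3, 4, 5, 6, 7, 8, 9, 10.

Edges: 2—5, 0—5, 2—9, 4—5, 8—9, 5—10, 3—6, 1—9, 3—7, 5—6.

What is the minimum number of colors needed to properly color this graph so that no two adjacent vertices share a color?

2 and 9 are adjacent, so at least 2 colors are needed.
2 colors suffice: 0=blue, 1=blue, 2=blue, 3=red, 4=blue, 5=red, 6=blue, 7=blue, 8=blue, 9=red, 10=blue. No two adjacent vertices share a color.

2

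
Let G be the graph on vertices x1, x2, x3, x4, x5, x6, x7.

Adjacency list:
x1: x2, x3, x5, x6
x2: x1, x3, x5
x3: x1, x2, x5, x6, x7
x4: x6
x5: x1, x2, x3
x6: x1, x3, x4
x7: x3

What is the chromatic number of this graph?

x1, x2, x3, x5 form a clique, so at least 4 colors are needed.
4 colors suffice: color 1 → {x3, x4}; color 2 → {x1, x7}; color 3 → {x2, x6}; color 4 → {x5}. Each edge has distinct colors on its endpoints.

4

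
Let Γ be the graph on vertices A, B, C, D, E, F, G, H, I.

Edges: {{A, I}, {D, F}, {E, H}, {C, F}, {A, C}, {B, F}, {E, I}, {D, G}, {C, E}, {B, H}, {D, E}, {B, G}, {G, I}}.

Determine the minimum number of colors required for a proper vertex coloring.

3

The cycle B-G-I-E-H-B has odd length 5, so it cannot be 2-colored; at least 3 colors are needed.
3 colors suffice: A=1, B=2, C=2, D=2, E=1, F=1, G=1, H=3, I=2. No two adjacent vertices share a color.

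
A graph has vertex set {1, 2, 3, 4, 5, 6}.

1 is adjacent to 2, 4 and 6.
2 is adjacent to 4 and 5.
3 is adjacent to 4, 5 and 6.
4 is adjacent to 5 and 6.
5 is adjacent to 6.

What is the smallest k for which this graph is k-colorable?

4

3, 4, 5, 6 are pairwise adjacent (a clique of size 4), so at least 4 colors are needed.
A valid assignment using 4 colors: 1=b, 2=c, 3=d, 4=a, 5=b, 6=c. Each edge has distinct colors on its endpoints.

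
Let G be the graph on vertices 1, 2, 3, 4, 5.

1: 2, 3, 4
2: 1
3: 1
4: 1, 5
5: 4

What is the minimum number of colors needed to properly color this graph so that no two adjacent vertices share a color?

2

1 and 4 are adjacent, so at least 2 colors are needed.
2 colors suffice: 1=a, 2=b, 3=b, 4=b, 5=a. Every edge joins two different colors.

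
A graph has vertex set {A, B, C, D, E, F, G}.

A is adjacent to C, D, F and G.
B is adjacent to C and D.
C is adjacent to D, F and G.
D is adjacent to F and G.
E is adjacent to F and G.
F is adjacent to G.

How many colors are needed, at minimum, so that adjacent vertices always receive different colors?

5

A, C, D, F, G are pairwise adjacent (a clique of size 5), so at least 5 colors are needed.
5 colors suffice: color 1 → {D, E}; color 2 → {B, F}; color 3 → {G}; color 4 → {C}; color 5 → {A}. Every edge joins two different colors.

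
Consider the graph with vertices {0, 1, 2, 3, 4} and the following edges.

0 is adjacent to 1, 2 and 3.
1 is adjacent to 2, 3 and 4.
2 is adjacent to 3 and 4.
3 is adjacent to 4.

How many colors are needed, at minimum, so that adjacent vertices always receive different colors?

0, 1, 2, 3 are pairwise adjacent (a clique of size 4), so at least 4 colors are needed.
4 colors suffice: 0=yellow, 1=blue, 2=red, 3=green, 4=yellow. Every edge joins two different colors.

4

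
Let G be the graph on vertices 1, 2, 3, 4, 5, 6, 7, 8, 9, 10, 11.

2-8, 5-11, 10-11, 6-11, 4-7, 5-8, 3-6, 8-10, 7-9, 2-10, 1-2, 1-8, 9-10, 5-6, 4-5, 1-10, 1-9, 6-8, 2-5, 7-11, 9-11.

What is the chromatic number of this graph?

4

1, 2, 8, 10 are mutually adjacent (a clique of size 4), so at least 4 colors are needed.
4 colors suffice: color a → {3, 4, 8, 11}; color b → {5, 7, 10}; color c → {2, 6, 9}; color d → {1}. No two adjacent vertices share a color.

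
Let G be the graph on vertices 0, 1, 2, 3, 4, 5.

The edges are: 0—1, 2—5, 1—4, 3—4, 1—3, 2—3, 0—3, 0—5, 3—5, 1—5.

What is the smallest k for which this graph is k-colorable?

4

0, 1, 3, 5 are mutually adjacent (a clique of size 4), so at least 4 colors are needed.
4 colors suffice: color a → {3}; color b → {1, 2}; color c → {4, 5}; color d → {0}. Every edge joins two different colors.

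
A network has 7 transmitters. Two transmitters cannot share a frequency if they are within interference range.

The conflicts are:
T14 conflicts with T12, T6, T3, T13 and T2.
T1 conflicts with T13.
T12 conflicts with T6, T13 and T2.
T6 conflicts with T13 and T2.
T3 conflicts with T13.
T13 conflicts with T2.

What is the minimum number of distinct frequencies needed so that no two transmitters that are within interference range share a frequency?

T14, T12, T6, T13, T2 are mutually in conflict, so at least 5 frequencies are needed.
5 frequencies suffice: frequency 1 → {T13}; frequency 2 → {T14, T1}; frequency 3 → {T6, T3}; frequency 4 → {T2}; frequency 5 → {T12}. Each listed conflict is separated.

5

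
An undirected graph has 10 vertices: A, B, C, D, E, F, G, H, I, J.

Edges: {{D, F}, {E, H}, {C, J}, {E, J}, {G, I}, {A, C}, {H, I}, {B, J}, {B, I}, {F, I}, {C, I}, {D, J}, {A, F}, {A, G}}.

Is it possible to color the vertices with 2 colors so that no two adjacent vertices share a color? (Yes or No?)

The cycle I-F-D-J-C-I has odd length 5, so it cannot be 2-colored; at least 3 colors are needed.
So 2 colors are not enough.

No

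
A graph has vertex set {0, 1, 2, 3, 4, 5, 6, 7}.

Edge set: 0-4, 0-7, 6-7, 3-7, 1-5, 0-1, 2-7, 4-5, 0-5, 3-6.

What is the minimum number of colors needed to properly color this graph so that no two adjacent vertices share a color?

3, 6, 7 are mutually adjacent, so at least 3 colors are needed.
3 colors suffice: color a → {5, 7}; color b → {0, 2, 3}; color c → {1, 4, 6}. Each edge has distinct colors on its endpoints.

3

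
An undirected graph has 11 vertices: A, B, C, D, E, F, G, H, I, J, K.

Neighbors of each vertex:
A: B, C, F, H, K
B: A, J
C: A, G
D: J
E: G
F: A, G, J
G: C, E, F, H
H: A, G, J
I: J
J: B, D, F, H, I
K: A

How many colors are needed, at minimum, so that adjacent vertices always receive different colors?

E and G are adjacent, so at least 2 colors are needed.
2 colors suffice: color 1 → {A, G, J}; color 2 → {B, C, D, E, F, H, I, K}. Each edge has distinct colors on its endpoints.

2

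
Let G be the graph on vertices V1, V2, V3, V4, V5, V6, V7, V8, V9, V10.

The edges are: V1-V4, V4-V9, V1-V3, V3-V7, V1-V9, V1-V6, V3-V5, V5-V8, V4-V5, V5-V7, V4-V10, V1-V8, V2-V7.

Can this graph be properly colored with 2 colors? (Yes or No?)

No

V1, V4, V9 are mutually adjacent, so at least 3 colors are needed.
So 2 colors are not enough.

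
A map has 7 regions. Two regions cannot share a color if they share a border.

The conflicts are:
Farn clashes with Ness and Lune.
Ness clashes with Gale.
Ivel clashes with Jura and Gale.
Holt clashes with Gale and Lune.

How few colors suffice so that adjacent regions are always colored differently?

The cycle Holt-Lune-Farn-Ness-Gale-Holt has odd length 5, so it cannot be 2-colored; at least 3 colors are needed.
One proper 3-coloring: Farn=1, Ness=2, Ivel=2, Holt=2, Jura=1, Gale=1, Lune=3. Each listed conflict is separated.

3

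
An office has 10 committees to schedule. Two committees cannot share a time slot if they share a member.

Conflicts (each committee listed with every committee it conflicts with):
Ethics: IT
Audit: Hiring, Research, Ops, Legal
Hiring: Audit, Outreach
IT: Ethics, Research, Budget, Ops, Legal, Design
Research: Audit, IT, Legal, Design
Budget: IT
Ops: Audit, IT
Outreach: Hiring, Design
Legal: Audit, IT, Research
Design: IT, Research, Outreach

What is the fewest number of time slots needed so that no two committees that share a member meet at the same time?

Audit, Research, Legal pairwise conflict, so at least 3 time slots are needed.
3 time slots suffice: Ethics=2, Audit=1, Hiring=2, IT=1, Research=2, Budget=2, Ops=2, Outreach=1, Legal=3, Design=3. Each listed conflict is separated.

3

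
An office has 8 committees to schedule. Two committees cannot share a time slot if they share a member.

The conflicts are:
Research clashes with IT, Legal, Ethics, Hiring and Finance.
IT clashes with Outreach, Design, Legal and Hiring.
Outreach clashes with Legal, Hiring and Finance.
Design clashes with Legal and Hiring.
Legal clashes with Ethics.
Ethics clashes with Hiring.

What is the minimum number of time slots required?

3

Research, Legal, Ethics are mutually in conflict, so at least 3 time slots are needed.
3 time slots suffice: time slot 1 → {Research, Outreach, Design}; time slot 2 → {Legal, Hiring, Finance}; time slot 3 → {IT, Ethics}. Every pair that conflicts lands in different time slots.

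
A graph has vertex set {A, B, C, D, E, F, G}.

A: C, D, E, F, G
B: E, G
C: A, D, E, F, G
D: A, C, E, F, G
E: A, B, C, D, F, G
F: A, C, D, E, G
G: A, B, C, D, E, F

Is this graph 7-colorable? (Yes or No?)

The chromatic number is 6. A, C, D, E, F, G are pairwise adjacent (a clique of size 6), so at least 6 colors are needed.
6 colors suffice: A=4, B=3, C=6, D=3, E=1, F=5, G=2.
Since 7 ≥ 6, a proper 7-coloring certainly exists.

Yes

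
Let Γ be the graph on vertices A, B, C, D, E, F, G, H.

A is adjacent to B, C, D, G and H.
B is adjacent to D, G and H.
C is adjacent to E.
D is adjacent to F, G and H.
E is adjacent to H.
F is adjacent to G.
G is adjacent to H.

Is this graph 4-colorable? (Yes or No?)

A, B, D, G, H are pairwise adjacent (a clique of size 5), so at least 5 colors are needed.
So 4 colors are not enough.

No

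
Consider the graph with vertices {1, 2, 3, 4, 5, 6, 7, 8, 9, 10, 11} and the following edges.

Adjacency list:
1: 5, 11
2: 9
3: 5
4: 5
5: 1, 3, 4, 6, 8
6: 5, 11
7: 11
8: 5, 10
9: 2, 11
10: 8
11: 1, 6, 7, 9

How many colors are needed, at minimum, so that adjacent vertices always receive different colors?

3 and 5 are adjacent, so at least 2 colors are needed.
2 colors suffice: color red → {2, 5, 10, 11}; color blue → {1, 3, 4, 6, 7, 8, 9}. Every edge joins two different colors.

2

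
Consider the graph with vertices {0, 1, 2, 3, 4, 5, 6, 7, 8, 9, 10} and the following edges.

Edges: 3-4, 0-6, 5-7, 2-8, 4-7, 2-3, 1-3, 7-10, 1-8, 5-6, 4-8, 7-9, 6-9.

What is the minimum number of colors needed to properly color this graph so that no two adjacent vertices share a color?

2

5 and 7 are adjacent, so at least 2 colors are needed.
2 colors suffice: color a → {3, 6, 7, 8}; color b → {0, 1, 2, 4, 5, 9, 10}. Each edge has distinct colors on its endpoints.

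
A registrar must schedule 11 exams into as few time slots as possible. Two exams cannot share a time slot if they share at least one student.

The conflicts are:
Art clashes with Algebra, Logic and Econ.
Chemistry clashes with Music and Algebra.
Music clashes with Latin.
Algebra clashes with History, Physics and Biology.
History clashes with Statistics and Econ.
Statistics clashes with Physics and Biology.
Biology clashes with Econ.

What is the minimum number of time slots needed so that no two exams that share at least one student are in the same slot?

2

Chemistry and Music conflict, so at least 2 time slots are needed.
Using 2 time slots: Art=2, Chemistry=2, Music=1, Algebra=1, Latin=2, History=2, Logic=1, Statistics=1, Physics=2, Biology=2, Econ=1. Every pair that conflicts lands in different time slots.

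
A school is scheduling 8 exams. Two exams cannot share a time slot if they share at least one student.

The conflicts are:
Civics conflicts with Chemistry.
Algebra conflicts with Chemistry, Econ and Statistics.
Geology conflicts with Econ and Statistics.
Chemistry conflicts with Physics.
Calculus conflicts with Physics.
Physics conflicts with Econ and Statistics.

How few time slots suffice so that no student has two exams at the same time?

2

Algebra and Chemistry conflict, so at least 2 time slots are needed.
2 time slots suffice: time slot 1 → {Civics, Algebra, Geology, Physics}; time slot 2 → {Chemistry, Calculus, Econ, Statistics}. No two conflicting exams share a time slot.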